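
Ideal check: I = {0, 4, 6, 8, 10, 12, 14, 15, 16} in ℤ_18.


Check ideal conditions for I = {0, 4, 6, 8, 10, 12, 14, 15, 16} in ℤ_18:
(1) I is an additive subgroup? No
(2) For r ∈ ℤ_18 and a ∈ I: r·a ∈ I? No  [counterexample: r=2, a=10, r·a mod 18 = 2 ∉ I]

No, I is not an ideal of ℤ_18


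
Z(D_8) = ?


Z(G) = {g ∈ G | gx = xg for all x ∈ G}
For even n, Z(D_n) = {e, r^(n/2)}: the 180° rotation r^4 commutes with every reflection and rotation

Z(D_8) = {e, r^4}


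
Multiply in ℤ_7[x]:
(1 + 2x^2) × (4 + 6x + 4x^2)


Expand and collect like terms; reduce coefficients mod 7:
x^0: 1·4 = 4 ≡ 4 (mod 7)
x^1: 1·6 + 0·4 = 6 ≡ 6 (mod 7)
x^2: 1·4 + 0·6 + 2·4 = 12 ≡ 5 (mod 7)
x^3: 0·4 + 2·6 = 12 ≡ 5 (mod 7)
x^4: 2·4 = 8 ≡ 1 (mod 7)
Result: 4 + 6x + 5x^2 + 5x^3 + x^4

f · g = 4 + 6x + 5x^2 + 5x^3 + x^4


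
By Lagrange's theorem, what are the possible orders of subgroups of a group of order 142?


Lagrange's theorem: |H| divides |G|
|G| = 142
Divisors of 142: 1, 2, 71, 142

Possible subgroup orders: {1, 2, 71, 142}


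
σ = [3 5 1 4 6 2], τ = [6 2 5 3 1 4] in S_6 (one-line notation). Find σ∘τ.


σ∘τ: apply τ first, then σ
1 →τ 6 →σ 2
2 →τ 2 →σ 5
3 →τ 5 →σ 6
4 →τ 3 →σ 1
5 →τ 1 →σ 3
6 →τ 4 →σ 4

σ∘τ = [2 5 6 1 3 4]


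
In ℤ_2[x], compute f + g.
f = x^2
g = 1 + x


Add coefficients mod 2:
x^0: 0 + 1 = 1 (mod 2)
x^1: 0 + 1 = 1 (mod 2)
x^2: 1 + 0 = 1 (mod 2)
Result: 1 + x + x^2

f + g = 1 + x + x^2


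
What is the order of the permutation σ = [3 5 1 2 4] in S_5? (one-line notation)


Cycle decomposition: (1 3) (2 5 4)
Cycle lengths: 2, 3
Order = lcm(2, 3) = 6

ord(σ) = 6


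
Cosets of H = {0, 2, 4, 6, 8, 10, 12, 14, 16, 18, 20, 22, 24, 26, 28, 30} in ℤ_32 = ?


H = {0, 2, 4, 6, 8, 10, 12, 14, 16, 18, 20, 22, 24, 26, 28, 30}, |H| = 16
Number of cosets = |G|/|H| = 32/16 = 2
0 + H = {0, 2, 4, 6, 8, 10, 12, 14, 16, 18, 20, 22, 24, 26, 28, 30}
1 + H = {1, 3, 5, 7, 9, 11, 13, 15, 17, 19, 21, 23, 25, 27, 29, 31}

Cosets: 0+H={0,2,4,6,8,10,12,14,16,18,20,22,24,26,28,30}; 1+H={1,3,5,7,9,11,13,15,17,19,21,23,25,27,29,31}


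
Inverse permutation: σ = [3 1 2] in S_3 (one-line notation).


To find σ⁻¹, swap domain and range:
σ(1) = 3 → σ⁻¹(3) = 1
σ(2) = 1 → σ⁻¹(1) = 2
σ(3) = 2 → σ⁻¹(2) = 3

σ⁻¹ = [2 3 1]


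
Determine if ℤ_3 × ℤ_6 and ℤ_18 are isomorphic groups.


Comparing ℤ_3 × ℤ_6 and ℤ_18:
gcd(3,6) = 3 ≠ 1. Max element order in ℤ_3×ℤ_6 is lcm(3,6) = 6 < 18, so it has no element of order 18

No, ℤ_3 × ℤ_6 ≇ ℤ_18


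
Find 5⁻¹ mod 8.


Use the extended Euclidean algorithm to write 1 = 5·s + 8·t; then s mod 8 is the inverse.
Euclidean algorithm:
  5 = 0·8 + 5
  8 = 1·5 + 3
  5 = 1·3 + 2
  3 = 1·2 + 1
  2 = 2·1 + 0
gcd(5,8) = 1
Back-substitution gives: 5·(-3) + 8·(2) = 1
So 5⁻¹ ≡ -3 ≡ 5 (mod 8)
Check: 5 × 5 = 25 ≡ 1 (mod 8) ✓

5⁻¹ ≡ 5 (mod 8)


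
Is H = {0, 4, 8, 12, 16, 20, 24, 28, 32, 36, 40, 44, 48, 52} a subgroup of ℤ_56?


Subgroup test for H = {0, 4, 8, 12, 16, 20, 24, 28, 32, 36, 40, 44, 48, 52} in (ℤ_56, +):
(1) 0 ∈ H? Yes
(2) Closure: for all a,b ∈ H, (a+b) mod 56 ∈ H? Yes
(3) Inverses: for all a ∈ H, -a mod 56 ∈ H? Yes

Yes, H is a subgroup of ℤ_56


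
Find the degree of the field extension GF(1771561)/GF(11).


GF(1771561) = GF(11^6), so the extension degree is 6

[GF(1771561)/GF(11)] = 6


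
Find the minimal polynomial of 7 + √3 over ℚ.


Let α = 7 + √3. Then α - 7 = √3, so (α - 7)² = 3, giving α² - 14α + 46 = 0. Degree 2 and α ∉ ℚ, so this is the minimal polynomial.

Minimal polynomial: x² - 14x + 46


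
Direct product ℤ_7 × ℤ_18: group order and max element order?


|ℤ_7 × ℤ_18| = 7 × 18 = 126
Max element order = lcm(7,18) = 126
Cyclic? Yes (gcd=1)

|ℤ_7×ℤ_18| = 126, max element order = 126


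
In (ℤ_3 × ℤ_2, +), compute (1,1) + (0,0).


Operation: componentwise addition mod (3, 2)
(1,1) + (0,0) = ((a₁+b₁) mod 3, (a₂+b₂) mod 2) with a = (1,1), b = (0,0)

(1,1) + (0,0) = (1,1)


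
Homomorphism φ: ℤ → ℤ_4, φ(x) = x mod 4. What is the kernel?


Kernel = preimage of identity
ker(φ) = {x ∈ ℤ : x ≡ 0 (mod 4)} = 4ℤ = {0, ±4, ±8, ...}

ker(φ) = 4ℤ


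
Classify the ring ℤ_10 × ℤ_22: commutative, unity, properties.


Direct product ring; commutative with unity (1,1); but (1,0)·(0,1) = (0,0) gives zero divisors, so not an integral domain
Commutative: Yes
Integral domain: No
Has unity: Yes

ℤ_10 × ℤ_22: Commutative=Yes, Unity=Yes


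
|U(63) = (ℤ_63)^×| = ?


U(n) is the group of units mod n; |U(n)| = φ(n)
|U(63)| = φ(63) = 36

|U(63) = (ℤ_63)^×| = 36


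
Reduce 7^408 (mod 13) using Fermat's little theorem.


Fermat's little theorem: if p is prime and gcd(a,p)=1, then a^(p-1) ≡ 1 (mod p)
p = 13 is prime, gcd(7,13) = 1
Reduce exponent: 408 mod 12 = 0
So 7^408 ≡ 7^0 (mod 13)
7^0 = 1

7^408 ≡ 1 (mod 13)


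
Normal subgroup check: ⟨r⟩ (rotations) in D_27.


H = ⟨r⟩ (rotations) in D_27
The rotation subgroup ⟨r⟩ has index 2 in D_27, so it is normal

Yes, normal subgroup


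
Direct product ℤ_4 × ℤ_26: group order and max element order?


|ℤ_4 × ℤ_26| = 4 × 26 = 104
Max element order = lcm(4,26) = 52
Cyclic? No (gcd=2)

|ℤ_4×ℤ_26| = 104, max element order = 52


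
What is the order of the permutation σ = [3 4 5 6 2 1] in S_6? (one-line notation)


Cycle decomposition: (1 3 5 2 4 6)
Cycle lengths: 6
Order = lcm(6) = 6

ord(σ) = 6


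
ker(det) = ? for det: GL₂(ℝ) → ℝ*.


Kernel = preimage of identity
ker(det) = {A | det(A) = 1} = SL₂(ℝ)

ker(det) = SL₂(ℝ)


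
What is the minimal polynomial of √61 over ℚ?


√61 satisfies x² - 61 = 0, irreducible over ℚ since 61 is squarefree

Minimal polynomial: x² - 61


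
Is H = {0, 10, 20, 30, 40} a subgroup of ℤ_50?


Subgroup test for H = {0, 10, 20, 30, 40} in (ℤ_50, +):
(1) 0 ∈ H? Yes
(2) Closure: for all a,b ∈ H, (a+b) mod 50 ∈ H? Yes
(3) Inverses: for all a ∈ H, -a mod 50 ∈ H? Yes

Yes, H is a subgroup of ℤ_50


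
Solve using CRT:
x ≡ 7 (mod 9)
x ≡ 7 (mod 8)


m₁ = 9, m₂ = 8, gcd = 1, so CRT applies. M = m₁·m₂ = 72
Let M₁ = M/m₁ = 8, M₂ = M/m₂ = 9
Find y₁ ≡ M₁⁻¹ (mod m₁): 8⁻¹ ≡ 8 (mod 9)
Find y₂ ≡ M₂⁻¹ (mod m₂): 9⁻¹ ≡ 1 (mod 8)
x = a₁·M₁·y₁ + a₂·M₂·y₂ = 7·8·8 + 7·9·1 = 511
Reduce mod 72: x ≡ 7
Check: 7 mod 9 = 7 ✓, 7 mod 8 = 7 ✓

x ≡ 7 (mod 72)


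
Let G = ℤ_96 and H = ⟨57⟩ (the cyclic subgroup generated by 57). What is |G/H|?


|⟨57⟩| = n / gcd(57, 96) = 96 / 3 = 32
H is normal (ℤ_96 is abelian).
|G/H| = |G| / |H| = 96 / 32 = 3

|G/H| = 3


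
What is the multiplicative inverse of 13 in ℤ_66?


Use the extended Euclidean algorithm to write 1 = 13·s + 66·t; then s mod 66 is the inverse.
Euclidean algorithm:
  13 = 0·66 + 13
  66 = 5·13 + 1
  13 = 13·1 + 0
gcd(13,66) = 1
Back-substitution gives: 13·(-5) + 66·(1) = 1
So 13⁻¹ ≡ -5 ≡ 61 (mod 66)
Check: 13 × 61 = 793 ≡ 1 (mod 66) ✓

13⁻¹ ≡ 61 (mod 66)


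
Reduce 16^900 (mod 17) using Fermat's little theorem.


Fermat's little theorem: if p is prime and gcd(a,p)=1, then a^(p-1) ≡ 1 (mod p)
p = 17 is prime, gcd(16,17) = 1
Reduce exponent: 900 mod 16 = 4
So 16^900 ≡ 16^4 (mod 17)
16^4 mod 17 = 1

16^900 ≡ 1 (mod 17)


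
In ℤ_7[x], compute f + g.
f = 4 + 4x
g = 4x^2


Add coefficients mod 7:
x^0: 4 + 0 = 4 (mod 7)
x^1: 4 + 0 = 4 (mod 7)
x^2: 0 + 4 = 4 (mod 7)
Result: 4 + 4x + 4x^2

f + g = 4 + 4x + 4x^2


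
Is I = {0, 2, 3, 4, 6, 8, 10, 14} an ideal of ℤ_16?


Check ideal conditions for I = {0, 2, 3, 4, 6, 8, 10, 14} in ℤ_16:
(1) I is an additive subgroup? No
(2) For r ∈ ℤ_16 and a ∈ I: r·a ∈ I? No  [counterexample: r=2, a=6, r·a mod 16 = 12 ∉ I]

No, I is not an ideal of ℤ_16


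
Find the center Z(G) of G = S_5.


Z(G) = {g ∈ G | gx = xg for all x ∈ G}
S_n is non-abelian for n ≥ 3; Z(S_5) is trivial

Z(S_5) = {e}


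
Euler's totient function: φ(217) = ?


Factor n: 217 = 7 × 31
φ(n) = n · ∏(1 - 1/p) over distinct primes p | n
φ(217) = 217 · (1 - 1/7) · (1 - 1/31) = 180

φ(217) = 180


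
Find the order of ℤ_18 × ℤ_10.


|A × B| = |A| · |B|
|ℤ_18 × ℤ_10| = 18 × 10 = 180

|ℤ_18 × ℤ_10| = 180


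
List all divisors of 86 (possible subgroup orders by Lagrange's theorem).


Lagrange's theorem: |H| divides |G|
|G| = 86
Divisors of 86: 1, 2, 43, 86

Possible subgroup orders: {1, 2, 43, 86}


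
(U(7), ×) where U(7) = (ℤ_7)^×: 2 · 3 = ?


Operation: multiplication mod 7
2 · 3 = (a × b) mod 7 with a = 2, b = 3

2 · 3 = 6


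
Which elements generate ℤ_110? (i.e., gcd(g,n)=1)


g generates ℤ_n iff gcd(g,n) = 1
Prime factors of 110: 2, 5, 11
Generators are g ∈ {1,...,109} not divisible by any of these primes.
Generators: {1, 3, 7, 9, 13, 17, 19, 21, 23, 27, 29, 31, 37, 39, 41, 43, 47, 49, 51, 53, 57, 59, 61, 63, 67, 69, 71, 73, 79, 81, 83, 87, 89, 91, 93, 97, 101, 103, 107, 109}
Number of generators = φ(110) = 40

Generators of ℤ_110 = {1, 3, 7, 9, 13, 17, 19, 21, 23, 27, 29, 31, 37, 39, 41, 43, 47, 49, 51, 53, 57, 59, 61, 63, 67, 69, 71, 73, 79, 81, 83, 87, 89, 91, 93, 97, 101, 103, 107, 109}


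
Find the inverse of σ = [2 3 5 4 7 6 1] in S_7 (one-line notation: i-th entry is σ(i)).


To find σ⁻¹, swap domain and range:
σ(1) = 2 → σ⁻¹(2) = 1
σ(2) = 3 → σ⁻¹(3) = 2
σ(3) = 5 → σ⁻¹(5) = 3
σ(4) = 4 → σ⁻¹(4) = 4
σ(5) = 7 → σ⁻¹(7) = 5
σ(6) = 6 → σ⁻¹(6) = 6
σ(7) = 1 → σ⁻¹(1) = 7

σ⁻¹ = [7 1 2 4 3 6 5]


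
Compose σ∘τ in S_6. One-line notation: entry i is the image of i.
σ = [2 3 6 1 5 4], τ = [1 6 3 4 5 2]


σ∘τ: apply τ first, then σ
1 →τ 1 →σ 2
2 →τ 6 →σ 4
3 →τ 3 →σ 6
4 →τ 4 →σ 1
5 →τ 5 →σ 5
6 →τ 2 →σ 3

σ∘τ = [2 4 6 1 5 3]


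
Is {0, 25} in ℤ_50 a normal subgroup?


H = {0, 25} in ℤ_50
ℤ_50 is abelian; every subgroup of an abelian group is normal

Yes, normal subgroup


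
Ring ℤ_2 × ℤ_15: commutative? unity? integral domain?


Direct product ring; commutative with unity (1,1); but (1,0)·(0,1) = (0,0) gives zero divisors, so not an integral domain
Commutative: Yes
Integral domain: No
Has unity: Yes

ℤ_2 × ℤ_15: Commutative=Yes, Unity=Yes


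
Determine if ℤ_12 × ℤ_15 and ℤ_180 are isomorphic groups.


Comparing ℤ_12 × ℤ_15 and ℤ_180:
gcd(12,15) = 3 ≠ 1. Max element order in ℤ_12×ℤ_15 is lcm(12,15) = 60 < 180, so it has no element of order 180

No, ℤ_12 × ℤ_15 ≇ ℤ_180


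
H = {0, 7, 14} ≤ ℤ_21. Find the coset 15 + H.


15 + H = {15 + h (mod 21) : h ∈ H}
15+0=15, 15+7=1, 15+14=8
15 + H = {1, 8, 15} = 1 + H

15 + H = {1, 8, 15}


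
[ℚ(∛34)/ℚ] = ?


∛34 has minimal polynomial x³ - 34 (irreducible over ℚ since 34 is not a perfect cube)

[ℚ(∛34)/ℚ] = 3


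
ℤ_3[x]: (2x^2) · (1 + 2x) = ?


Expand and collect like terms; reduce coefficients mod 3:
x^0: 0·1 = 0 ≡ 0 (mod 3)
x^1: 0·2 + 0·1 = 0 ≡ 0 (mod 3)
x^2: 0·2 + 2·1 = 2 ≡ 2 (mod 3)
x^3: 2·2 = 4 ≡ 1 (mod 3)
Result: 2x^2 + x^3

f · g = 2x^2 + x^3


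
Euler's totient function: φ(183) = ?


Factor n: 183 = 3 × 61
φ(n) = n · ∏(1 - 1/p) over distinct primes p | n
φ(183) = 183 · (1 - 1/3) · (1 - 1/61) = 120

φ(183) = 120


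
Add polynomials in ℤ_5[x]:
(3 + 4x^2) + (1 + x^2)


Add coefficients mod 5:
x^0: 3 + 1 = 4 (mod 5)
x^1: 0 + 0 = 0 (mod 5)
x^2: 4 + 1 = 0 (mod 5)
Result: 4

f + g = 4


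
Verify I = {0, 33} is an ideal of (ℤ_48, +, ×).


Check ideal conditions for I = {0, 33} in ℤ_48:
(1) I is an additive subgroup? No
(2) For r ∈ ℤ_48 and a ∈ I: r·a ∈ I? No  [counterexample: r=2, a=33, r·a mod 48 = 18 ∉ I]

No, I is not an ideal of ℤ_48


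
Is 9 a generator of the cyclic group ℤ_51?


g generates ℤ_n iff gcd(g, n) = 1
gcd(9, 51) = 3
Since gcd = 3 ≠ 1, ⟨9⟩ has order 17 < 51, so 9 is not a generator.

No, 9 does not generate ℤ_51


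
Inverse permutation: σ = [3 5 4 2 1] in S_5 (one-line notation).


To find σ⁻¹, swap domain and range:
σ(1) = 3 → σ⁻¹(3) = 1
σ(2) = 5 → σ⁻¹(5) = 2
σ(3) = 4 → σ⁻¹(4) = 3
σ(4) = 2 → σ⁻¹(2) = 4
σ(5) = 1 → σ⁻¹(1) = 5

σ⁻¹ = [5 4 1 3 2]


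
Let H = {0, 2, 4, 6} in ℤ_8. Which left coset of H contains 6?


6 + H = {6 + h (mod 8) : h ∈ H}
6+0=6, 6+2=0, 6+4=2, 6+6=4
6 + H = {0, 2, 4, 6} = 0 + H

6 + H = {0, 2, 4, 6}


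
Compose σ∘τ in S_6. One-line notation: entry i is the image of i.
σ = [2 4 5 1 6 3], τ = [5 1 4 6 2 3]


σ∘τ: apply τ first, then σ
1 →τ 5 →σ 6
2 →τ 1 →σ 2
3 →τ 4 →σ 1
4 →τ 6 →σ 3
5 →τ 2 →σ 4
6 →τ 3 →σ 5

σ∘τ = [6 2 1 3 4 5]


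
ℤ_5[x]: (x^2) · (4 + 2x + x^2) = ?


Expand and collect like terms; reduce coefficients mod 5:
x^0: 0·4 = 0 ≡ 0 (mod 5)
x^1: 0·2 + 0·4 = 0 ≡ 0 (mod 5)
x^2: 0·1 + 0·2 + 1·4 = 4 ≡ 4 (mod 5)
x^3: 0·1 + 1·2 = 2 ≡ 2 (mod 5)
x^4: 1·1 = 1 ≡ 1 (mod 5)
Result: 4x^2 + 2x^3 + x^4

f · g = 4x^2 + 2x^3 + x^4


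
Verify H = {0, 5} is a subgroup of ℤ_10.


Subgroup test for H = {0, 5} in (ℤ_10, +):
(1) 0 ∈ H? Yes
(2) Closure: for all a,b ∈ H, (a+b) mod 10 ∈ H? Yes
(3) Inverses: for all a ∈ H, -a mod 10 ∈ H? Yes

Yes, H is a subgroup of ℤ_10


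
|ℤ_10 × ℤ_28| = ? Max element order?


|ℤ_10 × ℤ_28| = 10 × 28 = 280
Max element order = lcm(10,28) = 140
Cyclic? No (gcd=2)

|ℤ_10×ℤ_28| = 280, max element order = 140


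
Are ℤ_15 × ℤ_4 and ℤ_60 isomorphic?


Comparing ℤ_15 × ℤ_4 and ℤ_60:
gcd(15,4) = 1, so ℤ_15 × ℤ_4 ≅ ℤ_60 (CRT)

Yes, ℤ_15 × ℤ_4 ≅ ℤ_60


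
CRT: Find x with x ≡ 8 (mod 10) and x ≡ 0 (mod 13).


m₁ = 10, m₂ = 13, gcd = 1, so CRT applies. M = m₁·m₂ = 130
Let M₁ = M/m₁ = 13, M₂ = M/m₂ = 10
Find y₁ ≡ M₁⁻¹ (mod m₁): 13⁻¹ ≡ 7 (mod 10)
Find y₂ ≡ M₂⁻¹ (mod m₂): 10⁻¹ ≡ 4 (mod 13)
x = a₁·M₁·y₁ + a₂·M₂·y₂ = 8·13·7 + 0·10·4 = 728
Reduce mod 130: x ≡ 78
Check: 78 mod 10 = 8 ✓, 78 mod 13 = 0 ✓

x ≡ 78 (mod 130)


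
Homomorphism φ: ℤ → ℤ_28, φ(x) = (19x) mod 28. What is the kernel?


Kernel = preimage of identity
ker(φ) = {x ∈ ℤ : 19x ≡ 0 (mod 28)}. gcd(19,28) = 1, so 19x ≡ 0 (mod 28) ⟺ x ≡ 0 (mod 28/1 = 28). Hence ker(φ) = 28ℤ

ker(φ) = 28ℤ


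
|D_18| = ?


|D_n| = 2n (n rotations and n reflections)
|D_18| = 2×18 = 36

|D_18| = 36


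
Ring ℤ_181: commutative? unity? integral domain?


ℤ_181 is a commutative ring with unity 1; 181 is prime, so ℤ_181 is a field (hence an integral domain)
Commutative: Yes
Integral domain: Yes
Has unity: Yes

ℤ_181: Commutative=Yes, Unity=Yes


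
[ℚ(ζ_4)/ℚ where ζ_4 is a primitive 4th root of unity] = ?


[ℚ(ζ_n):ℚ] = deg Φ_n(x) = φ(n). Here φ(4) = 2

[ℚ(ζ_4)/ℚ where ζ_4 is a primitive 4th root of unity] = 2


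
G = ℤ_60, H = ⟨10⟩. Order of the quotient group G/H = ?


|⟨10⟩| = n / gcd(10, 60) = 60 / 10 = 6
H is normal (ℤ_60 is abelian).
|G/H| = |G| / |H| = 60 / 6 = 10

|G/H| = 10


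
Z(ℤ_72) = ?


Z(G) = {g ∈ G | gx = xg for all x ∈ G}
ℤ_72 is abelian, so Z(G) = G

Z(ℤ_72) = ℤ_72


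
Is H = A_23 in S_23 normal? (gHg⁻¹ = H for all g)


H = A_23 in S_23
A_23 has index 2 in S_23, and every subgroup of index 2 is normal

Yes, normal subgroup


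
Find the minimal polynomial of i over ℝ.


i satisfies x² + 1 = 0, irreducible over ℝ

Minimal polynomial: x² + 1


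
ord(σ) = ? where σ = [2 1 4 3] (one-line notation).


Cycle decomposition: (1 2) (3 4)
Cycle lengths: 2, 2
Order = lcm(2, 2) = 2

ord(σ) = 2


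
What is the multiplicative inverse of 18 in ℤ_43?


Use the extended Euclidean algorithm to write 1 = 18·s + 43·t; then s mod 43 is the inverse.
Euclidean algorithm:
  18 = 0·43 + 18
  43 = 2·18 + 7
  18 = 2·7 + 4
  7 = 1·4 + 3
  4 = 1·3 + 1
  3 = 3·1 + 0
gcd(18,43) = 1
Back-substitution gives: 18·(12) + 43·(-5) = 1
So 18⁻¹ ≡ 12 ≡ 12 (mod 43)
Check: 18 × 12 = 216 ≡ 1 (mod 43) ✓

18⁻¹ ≡ 12 (mod 43)


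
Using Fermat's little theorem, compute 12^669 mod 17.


Fermat's little theorem: if p is prime and gcd(a,p)=1, then a^(p-1) ≡ 1 (mod p)
p = 17 is prime, gcd(12,17) = 1
Reduce exponent: 669 mod 16 = 13
So 12^669 ≡ 12^13 (mod 17)
12^13 mod 17 = 14

12^669 ≡ 14 (mod 17)


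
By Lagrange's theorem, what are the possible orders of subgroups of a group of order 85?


Lagrange's theorem: |H| divides |G|
|G| = 85
Divisors of 85: 1, 5, 17, 85

Possible subgroup orders: {1, 5, 17, 85}


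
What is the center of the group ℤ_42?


Z(G) = {g ∈ G | gx = xg for all x ∈ G}
ℤ_42 is abelian, so Z(G) = G

Z(ℤ_42) = ℤ_42


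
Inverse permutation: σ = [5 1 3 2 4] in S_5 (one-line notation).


To find σ⁻¹, swap domain and range:
σ(1) = 5 → σ⁻¹(5) = 1
σ(2) = 1 → σ⁻¹(1) = 2
σ(3) = 3 → σ⁻¹(3) = 3
σ(4) = 2 → σ⁻¹(2) = 4
σ(5) = 4 → σ⁻¹(4) = 5

σ⁻¹ = [2 4 3 5 1]


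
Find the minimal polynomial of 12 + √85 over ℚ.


Let α = 12 + √85. Then α - 12 = √85, so (α - 12)² = 85, giving α² - 24α + 59 = 0. Degree 2 and α ∉ ℚ, so this is the minimal polynomial.

Minimal polynomial: x² - 24x + 59


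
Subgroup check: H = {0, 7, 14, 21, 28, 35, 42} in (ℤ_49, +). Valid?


Subgroup test for H = {0, 7, 14, 21, 28, 35, 42} in (ℤ_49, +):
(1) 0 ∈ H? Yes
(2) Closure: for all a,b ∈ H, (a+b) mod 49 ∈ H? Yes
(3) Inverses: for all a ∈ H, -a mod 49 ∈ H? Yes

Yes, H is a subgroup of ℤ_49


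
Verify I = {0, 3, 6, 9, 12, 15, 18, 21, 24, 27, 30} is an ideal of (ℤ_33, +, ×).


Check ideal conditions for I = {0, 3, 6, 9, 12, 15, 18, 21, 24, 27, 30} in ℤ_33:
(1) I is an additive subgroup? Yes
(2) For r ∈ ℤ_33 and a ∈ I: r·a ∈ I? Yes

Yes, I is an ideal of ℤ_33


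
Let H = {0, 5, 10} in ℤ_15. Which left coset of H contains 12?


12 + H = {12 + h (mod 15) : h ∈ H}
12+0=12, 12+5=2, 12+10=7
12 + H = {2, 7, 12} = 2 + H

12 + H = {2, 7, 12}


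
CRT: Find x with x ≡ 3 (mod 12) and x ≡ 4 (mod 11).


m₁ = 12, m₂ = 11, gcd = 1, so CRT applies. M = m₁·m₂ = 132
Let M₁ = M/m₁ = 11, M₂ = M/m₂ = 12
Find y₁ ≡ M₁⁻¹ (mod m₁): 11⁻¹ ≡ 11 (mod 12)
Find y₂ ≡ M₂⁻¹ (mod m₂): 12⁻¹ ≡ 1 (mod 11)
x = a₁·M₁·y₁ + a₂·M₂·y₂ = 3·11·11 + 4·12·1 = 411
Reduce mod 132: x ≡ 15
Check: 15 mod 12 = 3 ✓, 15 mod 11 = 4 ✓

x ≡ 15 (mod 132)


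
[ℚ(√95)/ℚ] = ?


√95 has minimal polynomial x² - 95 (irreducible over ℚ since 95 is squarefree)

[ℚ(√95)/ℚ] = 2


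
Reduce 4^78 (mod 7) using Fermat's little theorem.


Fermat's little theorem: if p is prime and gcd(a,p)=1, then a^(p-1) ≡ 1 (mod p)
p = 7 is prime, gcd(4,7) = 1
Reduce exponent: 78 mod 6 = 0
So 4^78 ≡ 4^0 (mod 7)
4^0 = 1

4^78 ≡ 1 (mod 7)


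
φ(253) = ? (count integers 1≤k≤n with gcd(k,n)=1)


Factor n: 253 = 11 × 23
φ(n) = n · ∏(1 - 1/p) over distinct primes p | n
φ(253) = 253 · (1 - 1/11) · (1 - 1/23) = 220

φ(253) = 220


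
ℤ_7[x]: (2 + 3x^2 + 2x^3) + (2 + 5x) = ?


Add coefficients mod 7:
x^0: 2 + 2 = 4 (mod 7)
x^1: 0 + 5 = 5 (mod 7)
x^2: 3 + 0 = 3 (mod 7)
x^3: 2 + 0 = 2 (mod 7)
Result: 4 + 5x + 3x^2 + 2x^3

f + g = 4 + 5x + 3x^2 + 2x^3


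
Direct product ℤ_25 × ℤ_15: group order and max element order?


|ℤ_25 × ℤ_15| = 25 × 15 = 375
Max element order = lcm(25,15) = 75
Cyclic? No (gcd=5)

|ℤ_25×ℤ_15| = 375, max element order = 75


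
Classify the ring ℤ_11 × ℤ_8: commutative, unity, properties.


Direct product ring; commutative with unity (1,1); but (1,0)·(0,1) = (0,0) gives zero divisors, so not an integral domain
Commutative: Yes
Integral domain: No
Has unity: Yes

ℤ_11 × ℤ_8: Commutative=Yes, Unity=Yes


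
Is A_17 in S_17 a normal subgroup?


H = A_17 in S_17
A_17 has index 2 in S_17, and every subgroup of index 2 is normal

Yes, normal subgroup


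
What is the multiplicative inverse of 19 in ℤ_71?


Use the extended Euclidean algorithm to write 1 = 19·s + 71·t; then s mod 71 is the inverse.
Euclidean algorithm:
  19 = 0·71 + 19
  71 = 3·19 + 14
  19 = 1·14 + 5
  14 = 2·5 + 4
  5 = 1·4 + 1
  4 = 4·1 + 0
gcd(19,71) = 1
Back-substitution gives: 19·(15) + 71·(-4) = 1
So 19⁻¹ ≡ 15 ≡ 15 (mod 71)
Check: 19 × 15 = 285 ≡ 1 (mod 71) ✓

19⁻¹ ≡ 15 (mod 71)


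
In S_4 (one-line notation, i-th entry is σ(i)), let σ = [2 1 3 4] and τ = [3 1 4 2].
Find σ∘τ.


σ∘τ: apply τ first, then σ
1 →τ 3 →σ 3
2 →τ 1 →σ 2
3 →τ 4 →σ 4
4 →τ 2 →σ 1

σ∘τ = [3 2 4 1]


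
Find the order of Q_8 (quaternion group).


Q_8 = {±1, ±i, ±j, ±k}
|Q_8| = 8

|Q_8 (quaternion group)| = 8


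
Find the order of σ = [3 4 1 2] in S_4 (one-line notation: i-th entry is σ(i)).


Cycle decomposition: (1 3) (2 4)
Cycle lengths: 2, 2
Order = lcm(2, 2) = 2

ord(σ) = 2


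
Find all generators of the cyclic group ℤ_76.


g generates ℤ_n iff gcd(g,n) = 1
Prime factors of 76: 2, 19
Generators are g ∈ {1,...,75} not divisible by any of these primes.
Generators: {1, 3, 5, 7, 9, 11, 13, 15, 17, 21, 23, 25, 27, 29, 31, 33, 35, 37, 39, 41, 43, 45, 47, 49, 51, 53, 55, 59, 61, 63, 65, 67, 69, 71, 73, 75}
Number of generators = φ(76) = 36

Generators of ℤ_76 = {1, 3, 5, 7, 9, 11, 13, 15, 17, 21, 23, 25, 27, 29, 31, 33, 35, 37, 39, 41, 43, 45, 47, 49, 51, 53, 55, 59, 61, 63, 65, 67, 69, 71, 73, 75}


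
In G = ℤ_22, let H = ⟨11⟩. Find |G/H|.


|⟨11⟩| = n / gcd(11, 22) = 22 / 11 = 2
H is normal (ℤ_22 is abelian).
|G/H| = |G| / |H| = 22 / 2 = 11

|G/H| = 11


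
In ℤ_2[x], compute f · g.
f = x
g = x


Expand and collect like terms; reduce coefficients mod 2:
x^0: 0·0 = 0 ≡ 0 (mod 2)
x^1: 0·1 + 1·0 = 0 ≡ 0 (mod 2)
x^2: 1·1 = 1 ≡ 1 (mod 2)
Result: x^2

f · g = x^2


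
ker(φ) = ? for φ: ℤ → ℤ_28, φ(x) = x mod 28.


Kernel = preimage of identity
ker(φ) = {x ∈ ℤ : x ≡ 0 (mod 28)} = 28ℤ = {0, ±28, ±56, ...}

ker(φ) = 28ℤ


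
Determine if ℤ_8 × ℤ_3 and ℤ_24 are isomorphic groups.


Comparing ℤ_8 × ℤ_3 and ℤ_24:
gcd(8,3) = 1, so ℤ_8 × ℤ_3 ≅ ℤ_24 (CRT)

Yes, ℤ_8 × ℤ_3 ≅ ℤ_24


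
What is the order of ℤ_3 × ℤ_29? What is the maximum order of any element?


|ℤ_3 × ℤ_29| = 3 × 29 = 87
Max element order = lcm(3,29) = 87
Cyclic? Yes (gcd=1)

|ℤ_3×ℤ_29| = 87, max element order = 87


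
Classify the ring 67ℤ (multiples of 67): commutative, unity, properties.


67ℤ is a commutative ring under +,× but has no multiplicative identity (1 ∉ 67ℤ); it has no zero divisors, but without unity it is not an integral domain
Commutative: Yes
Integral domain: No
Has unity: No

67ℤ (multiples of 67): Commutative=Yes, Unity=No


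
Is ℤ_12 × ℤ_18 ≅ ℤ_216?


Comparing ℤ_12 × ℤ_18 and ℤ_216:
gcd(12,18) = 6 ≠ 1. Max element order in ℤ_12×ℤ_18 is lcm(12,18) = 36 < 216, so it has no element of order 216

No, ℤ_12 × ℤ_18 ≇ ℤ_216


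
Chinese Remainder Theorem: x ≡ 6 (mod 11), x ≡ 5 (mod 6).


m₁ = 11, m₂ = 6, gcd = 1, so CRT applies. M = m₁·m₂ = 66
Let M₁ = M/m₁ = 6, M₂ = M/m₂ = 11
Find y₁ ≡ M₁⁻¹ (mod m₁): 6⁻¹ ≡ 2 (mod 11)
Find y₂ ≡ M₂⁻¹ (mod m₂): 11⁻¹ ≡ 5 (mod 6)
x = a₁·M₁·y₁ + a₂·M₂·y₂ = 6·6·2 + 5·11·5 = 347
Reduce mod 66: x ≡ 17
Check: 17 mod 11 = 6 ✓, 17 mod 6 = 5 ✓

x ≡ 17 (mod 66)


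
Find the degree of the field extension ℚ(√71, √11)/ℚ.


[ℚ(√71,√11):ℚ] = [ℚ(√71,√11):ℚ(√71)]·[ℚ(√71):ℚ] = 2·2 = 4

[ℚ(√71, √11)/ℚ] = 4


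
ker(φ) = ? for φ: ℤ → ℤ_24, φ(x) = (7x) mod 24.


Kernel = preimage of identity
ker(φ) = {x ∈ ℤ : 7x ≡ 0 (mod 24)}. gcd(7,24) = 1, so 7x ≡ 0 (mod 24) ⟺ x ≡ 0 (mod 24/1 = 24). Hence ker(φ) = 24ℤ

ker(φ) = 24ℤ


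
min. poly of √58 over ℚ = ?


√58 satisfies x² - 58 = 0, irreducible over ℚ since 58 is squarefree

Minimal polynomial: x² - 58


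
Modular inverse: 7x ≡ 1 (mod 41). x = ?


Use the extended Euclidean algorithm to write 1 = 7·s + 41·t; then s mod 41 is the inverse.
Euclidean algorithm:
  7 = 0·41 + 7
  41 = 5·7 + 6
  7 = 1·6 + 1
  6 = 6·1 + 0
gcd(7,41) = 1
Back-substitution gives: 7·(6) + 41·(-1) = 1
So 7⁻¹ ≡ 6 ≡ 6 (mod 41)
Check: 7 × 6 = 42 ≡ 1 (mod 41) ✓

7⁻¹ ≡ 6 (mod 41)


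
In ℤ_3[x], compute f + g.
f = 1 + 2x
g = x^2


Add coefficients mod 3:
x^0: 1 + 0 = 1 (mod 3)
x^1: 2 + 0 = 2 (mod 3)
x^2: 0 + 1 = 1 (mod 3)
Result: 1 + 2x + x^2

f + g = 1 + 2x + x^2


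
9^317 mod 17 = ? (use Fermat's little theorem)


Fermat's little theorem: if p is prime and gcd(a,p)=1, then a^(p-1) ≡ 1 (mod p)
p = 17 is prime, gcd(9,17) = 1
Reduce exponent: 317 mod 16 = 13
So 9^317 ≡ 9^13 (mod 17)
9^13 mod 17 = 8

9^317 ≡ 8 (mod 17)


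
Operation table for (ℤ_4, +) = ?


Elements: {0, 1, 2, 3}
Operation: addition mod 4
Entry (a, b) = (a + b) mod 4

Cayley table:
  | 0 | 1 | 2 | 3
0 | 0 | 1 | 2 | 3
1 | 1 | 2 | 3 | 0
2 | 2 | 3 | 0 | 1
3 | 3 | 0 | 1 | 2


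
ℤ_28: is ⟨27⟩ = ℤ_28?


g generates ℤ_n iff gcd(g, n) = 1
gcd(27, 28) = 1
Since gcd = 1, 27 is a generator.

Yes, 27 generates ℤ_28


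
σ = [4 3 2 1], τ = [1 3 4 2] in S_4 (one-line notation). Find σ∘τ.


σ∘τ: apply τ first, then σ
1 →τ 1 →σ 4
2 →τ 3 →σ 2
3 →τ 4 →σ 1
4 →τ 2 →σ 3

σ∘τ = [4 2 1 3]


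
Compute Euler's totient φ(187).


Factor n: 187 = 11 × 17
φ(n) = n · ∏(1 - 1/p) over distinct primes p | n
φ(187) = 187 · (1 - 1/11) · (1 - 1/17) = 160

φ(187) = 160


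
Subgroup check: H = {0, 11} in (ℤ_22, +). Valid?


Subgroup test for H = {0, 11} in (ℤ_22, +):
(1) 0 ∈ H? Yes
(2) Closure: for all a,b ∈ H, (a+b) mod 22 ∈ H? Yes
(3) Inverses: for all a ∈ H, -a mod 22 ∈ H? Yes

Yes, H is a subgroup of ℤ_22


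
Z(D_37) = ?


Z(G) = {g ∈ G | gx = xg for all x ∈ G}
For odd n, Z(D_n) = {e}: no nontrivial rotation commutes with all reflections

Z(D_37) = {e}


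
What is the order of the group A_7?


|A_n| = n!/2 (even permutations)
|A_7| = 7!/2 = 5040/2 = 2520

|A_7| = 2520


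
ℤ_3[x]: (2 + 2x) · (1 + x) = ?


Expand and collect like terms; reduce coefficients mod 3:
x^0: 2·1 = 2 ≡ 2 (mod 3)
x^1: 2·1 + 2·1 = 4 ≡ 1 (mod 3)
x^2: 2·1 = 2 ≡ 2 (mod 3)
Result: 2 + x + 2x^2

f · g = 2 + x + 2x^2


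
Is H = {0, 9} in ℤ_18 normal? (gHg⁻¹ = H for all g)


H = {0, 9} in ℤ_18
ℤ_18 is abelian; every subgroup of an abelian group is normal

Yes, normal subgroup


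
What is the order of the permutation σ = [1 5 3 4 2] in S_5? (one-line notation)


Cycle decomposition: (2 5)
Cycle lengths: 2
Order = lcm(2) = 2

ord(σ) = 2


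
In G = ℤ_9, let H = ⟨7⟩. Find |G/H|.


|⟨7⟩| = n / gcd(7, 9) = 9 / 1 = 9
H is normal (ℤ_9 is abelian).
|G/H| = |G| / |H| = 9 / 9 = 1

|G/H| = 1


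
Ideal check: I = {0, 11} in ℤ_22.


Check ideal conditions for I = {0, 11} in ℤ_22:
(1) I is an additive subgroup? Yes
(2) For r ∈ ℤ_22 and a ∈ I: r·a ∈ I? Yes

Yes, I is an ideal of ℤ_22


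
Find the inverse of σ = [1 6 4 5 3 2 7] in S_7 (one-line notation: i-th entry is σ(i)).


To find σ⁻¹, swap domain and range:
σ(1) = 1 → σ⁻¹(1) = 1
σ(2) = 6 → σ⁻¹(6) = 2
σ(3) = 4 → σ⁻¹(4) = 3
σ(4) = 5 → σ⁻¹(5) = 4
σ(5) = 3 → σ⁻¹(3) = 5
σ(6) = 2 → σ⁻¹(2) = 6
σ(7) = 7 → σ⁻¹(7) = 7

σ⁻¹ = [1 6 5 3 4 2 7]


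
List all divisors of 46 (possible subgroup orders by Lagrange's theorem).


Lagrange's theorem: |H| divides |G|
|G| = 46
Divisors of 46: 1, 2, 23, 46

Possible subgroup orders: {1, 2, 23, 46}


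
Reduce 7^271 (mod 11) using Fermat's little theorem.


Fermat's little theorem: if p is prime and gcd(a,p)=1, then a^(p-1) ≡ 1 (mod p)
p = 11 is prime, gcd(7,11) = 1
Reduce exponent: 271 mod 10 = 1
So 7^271 ≡ 7^1 (mod 11)
7^1 mod 11 = 7

7^271 ≡ 7 (mod 11)


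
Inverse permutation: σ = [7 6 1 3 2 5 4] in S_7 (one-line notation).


To find σ⁻¹, swap domain and range:
σ(1) = 7 → σ⁻¹(7) = 1
σ(2) = 6 → σ⁻¹(6) = 2
σ(3) = 1 → σ⁻¹(1) = 3
σ(4) = 3 → σ⁻¹(3) = 4
σ(5) = 2 → σ⁻¹(2) = 5
σ(6) = 5 → σ⁻¹(5) = 6
σ(7) = 4 → σ⁻¹(4) = 7

σ⁻¹ = [3 5 4 7 6 2 1]


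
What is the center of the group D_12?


Z(G) = {g ∈ G | gx = xg for all x ∈ G}
For even n, Z(D_n) = {e, r^(n/2)}: the 180° rotation r^6 commutes with every reflection and rotation

Z(D_12) = {e, r^6}


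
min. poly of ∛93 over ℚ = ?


∛93 satisfies x³ - 93 = 0, irreducible over ℚ (no rational root; 93 is not a perfect cube)

Minimal polynomial: x³ - 93


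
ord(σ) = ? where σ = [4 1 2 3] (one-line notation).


Cycle decomposition: (1 4 3 2)
Cycle lengths: 4
Order = lcm(4) = 4

ord(σ) = 4


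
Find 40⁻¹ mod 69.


Use the extended Euclidean algorithm to write 1 = 40·s + 69·t; then s mod 69 is the inverse.
Euclidean algorithm:
  40 = 0·69 + 40
  69 = 1·40 + 29
  40 = 1·29 + 11
  29 = 2·11 + 7
  11 = 1·7 + 4
  7 = 1·4 + 3
  4 = 1·3 + 1
  3 = 3·1 + 0
gcd(40,69) = 1
Back-substitution gives: 40·(19) + 69·(-11) = 1
So 40⁻¹ ≡ 19 ≡ 19 (mod 69)
Check: 40 × 19 = 760 ≡ 1 (mod 69) ✓

40⁻¹ ≡ 19 (mod 69)


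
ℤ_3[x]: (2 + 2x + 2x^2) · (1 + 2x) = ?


Expand and collect like terms; reduce coefficients mod 3:
x^0: 2·1 = 2 ≡ 2 (mod 3)
x^1: 2·2 + 2·1 = 6 ≡ 0 (mod 3)
x^2: 2·2 + 2·1 = 6 ≡ 0 (mod 3)
x^3: 2·2 = 4 ≡ 1 (mod 3)
Result: 2 + x^3

f · g = 2 + x^3


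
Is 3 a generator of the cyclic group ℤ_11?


g generates ℤ_n iff gcd(g, n) = 1
gcd(3, 11) = 1
Since gcd = 1, 3 is a generator.

Yes, 3 generates ℤ_11


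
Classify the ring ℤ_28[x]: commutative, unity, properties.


ℤ_28 has zero divisors (2·14 ≡ 0), and these lift to constant zero divisors in ℤ_28[x]; so not an integral domain
Commutative: Yes
Integral domain: No
Has unity: Yes

ℤ_28[x]: Commutative=Yes, Unity=Yes


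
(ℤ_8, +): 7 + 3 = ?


Operation: addition mod 8
7 + 3 = (a + b) mod 8 with a = 7, b = 3

7 + 3 = 2


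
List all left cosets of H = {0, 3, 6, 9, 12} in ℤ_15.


H = {0, 3, 6, 9, 12}, |H| = 5
Number of cosets = |G|/|H| = 15/5 = 3
0 + H = {0, 3, 6, 9, 12}
1 + H = {1, 4, 7, 10, 13}
2 + H = {2, 5, 8, 11, 14}

Cosets: 0+H={0,3,6,9,12}; 1+H={1,4,7,10,13}; 2+H={2,5,8,11,14}


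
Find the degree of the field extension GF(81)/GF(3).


GF(81) = GF(3^4), so the extension degree is 4

[GF(81)/GF(3)] = 4


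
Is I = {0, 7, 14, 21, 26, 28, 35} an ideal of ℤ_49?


Check ideal conditions for I = {0, 7, 14, 21, 26, 28, 35} in ℤ_49:
(1) I is an additive subgroup? No
(2) For r ∈ ℤ_49 and a ∈ I: r·a ∈ I? No  [counterexample: r=2, a=21, r·a mod 49 = 42 ∉ I]

No, I is not an ideal of ℤ_49


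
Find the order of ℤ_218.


ℤ_n has n elements.

|ℤ_218| = 218


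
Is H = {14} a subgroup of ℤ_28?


Subgroup test for H = {14} in (ℤ_28, +):
(1) 0 ∈ H? No
(2) Closure: for all a,b ∈ H, (a+b) mod 28 ∈ H? No  [counterexample: 14 + 14 = 0 ∉ H]
(3) Inverses: for all a ∈ H, -a mod 28 ∈ H? Yes

No, H is not a subgroup of ℤ_28


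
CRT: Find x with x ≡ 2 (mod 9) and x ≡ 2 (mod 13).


m₁ = 9, m₂ = 13, gcd = 1, so CRT applies. M = m₁·m₂ = 117
Let M₁ = M/m₁ = 13, M₂ = M/m₂ = 9
Find y₁ ≡ M₁⁻¹ (mod m₁): 13⁻¹ ≡ 7 (mod 9)
Find y₂ ≡ M₂⁻¹ (mod m₂): 9⁻¹ ≡ 3 (mod 13)
x = a₁·M₁·y₁ + a₂·M₂·y₂ = 2·13·7 + 2·9·3 = 236
Reduce mod 117: x ≡ 2
Check: 2 mod 9 = 2 ✓, 2 mod 13 = 2 ✓

x ≡ 2 (mod 117)


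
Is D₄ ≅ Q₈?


Comparing D₄ and Q₈:
D₄ has 5 elements of order 2; Q₈ has only 1

No, D₄ ≇ Q₈


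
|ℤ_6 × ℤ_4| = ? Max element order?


|ℤ_6 × ℤ_4| = 6 × 4 = 24
Max element order = lcm(6,4) = 12
Cyclic? No (gcd=2)

|ℤ_6×ℤ_4| = 24, max element order = 12


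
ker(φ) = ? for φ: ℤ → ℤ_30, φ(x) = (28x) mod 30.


Kernel = preimage of identity
ker(φ) = {x ∈ ℤ : 28x ≡ 0 (mod 30)}. gcd(28,30) = 2, so 28x ≡ 0 (mod 30) ⟺ x ≡ 0 (mod 30/2 = 15). Hence ker(φ) = 15ℤ

ker(φ) = 15ℤ


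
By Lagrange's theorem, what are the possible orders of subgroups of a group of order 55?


Lagrange's theorem: |H| divides |G|
|G| = 55
Divisors of 55: 1, 5, 11, 55

Possible subgroup orders: {1, 5, 11, 55}


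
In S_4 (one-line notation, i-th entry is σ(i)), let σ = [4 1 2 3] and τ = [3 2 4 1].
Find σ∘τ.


σ∘τ: apply τ first, then σ
1 →τ 3 →σ 2
2 →τ 2 →σ 1
3 →τ 4 →σ 3
4 →τ 1 →σ 4

σ∘τ = [2 1 3 4]


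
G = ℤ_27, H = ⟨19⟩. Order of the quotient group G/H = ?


|⟨19⟩| = n / gcd(19, 27) = 27 / 1 = 27
H is normal (ℤ_27 is abelian).
|G/H| = |G| / |H| = 27 / 27 = 1

|G/H| = 1


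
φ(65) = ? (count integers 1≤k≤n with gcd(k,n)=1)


Factor n: 65 = 5 × 13
φ(n) = n · ∏(1 - 1/p) over distinct primes p | n
φ(65) = 65 · (1 - 1/5) · (1 - 1/13) = 48

φ(65) = 48


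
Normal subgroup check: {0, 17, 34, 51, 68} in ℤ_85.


H = {0, 17, 34, 51, 68} in ℤ_85
ℤ_85 is abelian; every subgroup of an abelian group is normal

Yes, normal subgroup


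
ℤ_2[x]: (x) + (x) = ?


Add coefficients mod 2:
x^0: 0 + 0 = 0 (mod 2)
x^1: 1 + 1 = 0 (mod 2)
Result: 0

f + g = 0


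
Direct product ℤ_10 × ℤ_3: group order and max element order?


|ℤ_10 × ℤ_3| = 10 × 3 = 30
Max element order = lcm(10,3) = 30
Cyclic? Yes (gcd=1)

|ℤ_10×ℤ_3| = 30, max element order = 30


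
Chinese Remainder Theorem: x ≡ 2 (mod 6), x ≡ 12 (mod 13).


m₁ = 6, m₂ = 13, gcd = 1, so CRT applies. M = m₁·m₂ = 78
Let M₁ = M/m₁ = 13, M₂ = M/m₂ = 6
Find y₁ ≡ M₁⁻¹ (mod m₁): 13⁻¹ ≡ 1 (mod 6)
Find y₂ ≡ M₂⁻¹ (mod m₂): 6⁻¹ ≡ 11 (mod 13)
x = a₁·M₁·y₁ + a₂·M₂·y₂ = 2·13·1 + 12·6·11 = 818
Reduce mod 78: x ≡ 38
Check: 38 mod 6 = 2 ✓, 38 mod 13 = 12 ✓

x ≡ 38 (mod 78)


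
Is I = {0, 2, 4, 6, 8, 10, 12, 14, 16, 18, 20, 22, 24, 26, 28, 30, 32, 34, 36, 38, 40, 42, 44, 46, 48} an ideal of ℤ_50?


Check ideal conditions for I = {0, 2, 4, 6, 8, 10, 12, 14, 16, 18, 20, 22, 24, 26, 28, 30, 32, 34, 36, 38, 40, 42, 44, 46, 48} in ℤ_50:
(1) I is an additive subgroup? Yes
(2) For r ∈ ℤ_50 and a ∈ I: r·a ∈ I? Yes

Yes, I is an ideal of ℤ_50


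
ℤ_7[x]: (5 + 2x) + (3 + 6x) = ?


Add coefficients mod 7:
x^0: 5 + 3 = 1 (mod 7)
x^1: 2 + 6 = 1 (mod 7)
Result: 1 + x

f + g = 1 + x


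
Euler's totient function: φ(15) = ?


φ(n) = count of k ∈ {1,...,n} with gcd(k,n)=1
Coprimes to 15: {1, 2, 4, 7, 8, 11, 13, 14}
Count: 8

φ(15) = 8


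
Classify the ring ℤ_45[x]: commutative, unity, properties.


ℤ_45 has zero divisors (3·15 ≡ 0), and these lift to constant zero divisors in ℤ_45[x]; so not an integral domain
Commutative: Yes
Integral domain: No
Has unity: Yes

ℤ_45[x]: Commutative=Yes, Unity=Yes


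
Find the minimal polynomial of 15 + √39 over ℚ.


Let α = 15 + √39. Then α - 15 = √39, so (α - 15)² = 39, giving α² - 30α + 186 = 0. Degree 2 and α ∉ ℚ, so this is the minimal polynomial.

Minimal polynomial: x² - 30x + 186


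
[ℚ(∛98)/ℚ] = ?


∛98 has minimal polynomial x³ - 98 (irreducible over ℚ since 98 is not a perfect cube)

[ℚ(∛98)/ℚ] = 3


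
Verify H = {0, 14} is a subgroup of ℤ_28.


Subgroup test for H = {0, 14} in (ℤ_28, +):
(1) 0 ∈ H? Yes
(2) Closure: for all a,b ∈ H, (a+b) mod 28 ∈ H? Yes
(3) Inverses: for all a ∈ H, -a mod 28 ∈ H? Yes

Yes, H is a subgroup of ℤ_28


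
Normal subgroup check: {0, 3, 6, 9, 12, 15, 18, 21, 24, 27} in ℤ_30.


H = {0, 3, 6, 9, 12, 15, 18, 21, 24, 27} in ℤ_30
ℤ_30 is abelian; every subgroup of an abelian group is normal

Yes, normal subgroup


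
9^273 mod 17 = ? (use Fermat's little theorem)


Fermat's little theorem: if p is prime and gcd(a,p)=1, then a^(p-1) ≡ 1 (mod p)
p = 17 is prime, gcd(9,17) = 1
Reduce exponent: 273 mod 16 = 1
So 9^273 ≡ 9^1 (mod 17)
9^1 mod 17 = 9

9^273 ≡ 9 (mod 17)


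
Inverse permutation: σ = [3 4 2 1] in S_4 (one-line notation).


To find σ⁻¹, swap domain and range:
σ(1) = 3 → σ⁻¹(3) = 1
σ(2) = 4 → σ⁻¹(4) = 2
σ(3) = 2 → σ⁻¹(2) = 3
σ(4) = 1 → σ⁻¹(1) = 4

σ⁻¹ = [4 3 1 2]


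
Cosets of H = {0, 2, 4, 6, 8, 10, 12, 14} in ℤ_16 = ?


H = {0, 2, 4, 6, 8, 10, 12, 14}, |H| = 8
Number of cosets = |G|/|H| = 16/8 = 2
0 + H = {0, 2, 4, 6, 8, 10, 12, 14}
1 + H = {1, 3, 5, 7, 9, 11, 13, 15}

Cosets: 0+H={0,2,4,6,8,10,12,14}; 1+H={1,3,5,7,9,11,13,15}


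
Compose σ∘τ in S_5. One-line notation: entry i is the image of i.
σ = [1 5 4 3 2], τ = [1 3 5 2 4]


σ∘τ: apply τ first, then σ
1 →τ 1 →σ 1
2 →τ 3 →σ 4
3 →τ 5 →σ 2
4 →τ 2 →σ 5
5 →τ 4 →σ 3

σ∘τ = [1 4 2 5 3]


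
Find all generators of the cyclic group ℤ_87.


g generates ℤ_n iff gcd(g,n) = 1
Prime factors of 87: 3, 29
Generators are g ∈ {1,...,86} not divisible by any of these primes.
Generators: {1, 2, 4, 5, 7, 8, 10, 11, 13, 14, 16, 17, 19, 20, 22, 23, 25, 26, 28, 31, 32, 34, 35, 37, 38, 40, 41, 43, 44, 46, 47, 49, 50, 52, 53, 55, 56, 59, 61, 62, 64, 65, 67, 68, 70, 71, 73, 74, 76, 77, 79, 80, 82, 83, 85, 86}
Number of generators = φ(87) = 56

Generators of ℤ_87 = {1, 2, 4, 5, 7, 8, 10, 11, 13, 14, 16, 17, 19, 20, 22, 23, 25, 26, 28, 31, 32, 34, 35, 37, 38, 40, 41, 43, 44, 46, 47, 49, 50, 52, 53, 55, 56, 59, 61, 62, 64, 65, 67, 68, 70, 71, 73, 74, 76, 77, 79, 80, 82, 83, 85, 86}


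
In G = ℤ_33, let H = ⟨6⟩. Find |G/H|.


|⟨6⟩| = n / gcd(6, 33) = 33 / 3 = 11
H is normal (ℤ_33 is abelian).
|G/H| = |G| / |H| = 33 / 11 = 3

|G/H| = 3


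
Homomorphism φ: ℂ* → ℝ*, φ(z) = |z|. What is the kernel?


Kernel = preimage of identity
ker(φ) = {z ∈ ℂ* | |z| = 1} = unit circle S¹

ker(φ) = S¹ (unit circle)


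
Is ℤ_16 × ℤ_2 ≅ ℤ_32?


Comparing ℤ_16 × ℤ_2 and ℤ_32:
gcd(16,2) = 2 ≠ 1. Max element order in ℤ_16×ℤ_2 is lcm(16,2) = 16 < 32, so it has no element of order 32

No, ℤ_16 × ℤ_2 ≇ ℤ_32


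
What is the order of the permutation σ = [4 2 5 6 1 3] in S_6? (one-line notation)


Cycle decomposition: (1 4 6 3 5)
Cycle lengths: 5
Order = lcm(5) = 5

ord(σ) = 5


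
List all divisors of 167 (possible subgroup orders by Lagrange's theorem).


Lagrange's theorem: |H| divides |G|
|G| = 167
Divisors of 167: 1, 167

Possible subgroup orders: {1, 167}


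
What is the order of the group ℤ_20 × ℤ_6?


|A × B| = |A| · |B|
|ℤ_20 × ℤ_6| = 20 × 6 = 120

|ℤ_20 × ℤ_6| = 120


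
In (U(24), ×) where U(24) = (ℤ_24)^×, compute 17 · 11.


Operation: multiplication mod 24
17 · 11 = (a × b) mod 24 with a = 17, b = 11

17 · 11 = 19


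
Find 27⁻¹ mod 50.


Use the extended Euclidean algorithm to write 1 = 27·s + 50·t; then s mod 50 is the inverse.
Euclidean algorithm:
  27 = 0·50 + 27
  50 = 1·27 + 23
  27 = 1·23 + 4
  23 = 5·4 + 3
  4 = 1·3 + 1
  3 = 3·1 + 0
gcd(27,50) = 1
Back-substitution gives: 27·(13) + 50·(-7) = 1
So 27⁻¹ ≡ 13 ≡ 13 (mod 50)
Check: 27 × 13 = 351 ≡ 1 (mod 50) ✓

27⁻¹ ≡ 13 (mod 50)
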